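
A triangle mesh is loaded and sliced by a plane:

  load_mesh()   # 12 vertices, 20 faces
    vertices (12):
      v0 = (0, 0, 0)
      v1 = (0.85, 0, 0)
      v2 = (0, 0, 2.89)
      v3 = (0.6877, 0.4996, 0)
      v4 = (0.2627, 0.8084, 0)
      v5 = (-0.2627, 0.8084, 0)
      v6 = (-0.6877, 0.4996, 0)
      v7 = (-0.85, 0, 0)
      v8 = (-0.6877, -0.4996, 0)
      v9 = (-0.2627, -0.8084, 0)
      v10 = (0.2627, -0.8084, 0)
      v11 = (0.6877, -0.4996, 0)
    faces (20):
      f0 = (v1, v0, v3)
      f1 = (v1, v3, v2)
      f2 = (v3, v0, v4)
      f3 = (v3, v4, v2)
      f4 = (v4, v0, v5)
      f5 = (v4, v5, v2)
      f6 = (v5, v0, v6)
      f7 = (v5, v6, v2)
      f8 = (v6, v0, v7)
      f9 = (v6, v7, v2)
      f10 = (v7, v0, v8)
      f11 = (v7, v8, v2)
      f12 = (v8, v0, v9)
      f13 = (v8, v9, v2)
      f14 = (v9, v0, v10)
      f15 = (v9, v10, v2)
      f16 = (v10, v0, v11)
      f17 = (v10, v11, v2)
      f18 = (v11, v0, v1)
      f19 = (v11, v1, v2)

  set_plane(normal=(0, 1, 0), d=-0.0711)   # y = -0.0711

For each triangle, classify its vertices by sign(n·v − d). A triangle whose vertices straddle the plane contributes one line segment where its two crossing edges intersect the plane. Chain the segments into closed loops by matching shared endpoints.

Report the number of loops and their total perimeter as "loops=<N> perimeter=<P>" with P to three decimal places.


loops=1 perimeter=7.215

Straddling triangles (10 of 20):
  (v7,v0,v8) [++-] → (-0.0978692, -0.0711, 0)–(-0.826902, -0.0711, 0)  len=0.7290
  (v7,v8,v2) [+-+] → (-0.826902, -0.0711, 0)–(-0.0978692, -0.0711, 2.47871)  len=2.5837
  (v8,v0,v9) [-+-] → (-0.0978692, -0.0711, 0)–(-0.0231049, -0.0711, 0)  len=0.0748
  (v8,v9,v2) [--+] → (-0.0231049, -0.0711, 2.63582)–(-0.0978692, -0.0711, 2.47871)  len=0.1740
  (v9,v0,v10) [-+-] → (-0.0231049, -0.0711, 0)–(0.0231049, -0.0711, 0)  len=0.0462
  (v9,v10,v2) [--+] → (0.0231049, -0.0711, 2.63582)–(-0.0231049, -0.0711, 2.63582)  len=0.0462
  (v10,v0,v11) [-+-] → (0.0231049, -0.0711, 0)–(0.0978692, -0.0711, 0)  len=0.0748
  (v10,v11,v2) [--+] → (0.0978692, -0.0711, 2.47871)–(0.0231049, -0.0711, 2.63582)  len=0.1740
  (v11,v0,v1) [-++] → (0.0978692, -0.0711, 0)–(0.826902, -0.0711, 0)  len=0.7290
  (v11,v1,v2) [-++] → (0.826902, -0.0711, 0)–(0.0978692, -0.0711, 2.47871)  len=2.5837

Chained into 1 loop(s):
  loop 1: 10 segments, perimeter = 7.2154
Total perimeter = 7.215


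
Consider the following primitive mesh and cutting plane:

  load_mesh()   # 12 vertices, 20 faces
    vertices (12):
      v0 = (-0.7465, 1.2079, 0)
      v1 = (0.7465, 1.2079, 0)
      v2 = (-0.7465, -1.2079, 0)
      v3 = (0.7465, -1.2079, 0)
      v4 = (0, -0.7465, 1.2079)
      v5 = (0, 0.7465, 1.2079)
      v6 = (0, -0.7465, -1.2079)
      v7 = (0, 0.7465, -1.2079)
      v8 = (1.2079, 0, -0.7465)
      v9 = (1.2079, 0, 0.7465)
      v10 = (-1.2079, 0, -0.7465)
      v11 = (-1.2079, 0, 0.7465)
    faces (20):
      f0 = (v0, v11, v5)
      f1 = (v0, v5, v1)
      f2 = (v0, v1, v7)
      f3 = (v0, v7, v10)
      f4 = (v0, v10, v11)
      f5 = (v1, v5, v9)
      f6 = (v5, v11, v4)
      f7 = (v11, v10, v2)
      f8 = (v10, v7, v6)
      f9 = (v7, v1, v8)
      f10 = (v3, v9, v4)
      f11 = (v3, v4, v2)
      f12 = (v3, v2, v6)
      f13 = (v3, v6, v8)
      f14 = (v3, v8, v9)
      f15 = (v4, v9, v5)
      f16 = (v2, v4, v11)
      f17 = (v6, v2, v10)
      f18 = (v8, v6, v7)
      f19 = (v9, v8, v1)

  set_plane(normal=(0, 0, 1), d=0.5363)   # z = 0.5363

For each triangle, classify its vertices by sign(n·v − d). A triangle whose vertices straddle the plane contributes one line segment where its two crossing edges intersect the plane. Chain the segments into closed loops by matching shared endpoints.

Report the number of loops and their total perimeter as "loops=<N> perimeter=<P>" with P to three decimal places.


Straddling triangles (10 of 20):
  (v0,v11,v5) [-++] → (-1.07798, 0.340121, 0.5363)–(-0.415059, 1.00304, 0.5363)  len=0.9375
  (v0,v5,v1) [-+-] → (-0.415059, 1.00304, 0.5363)–(0.415059, 1.00304, 0.5363)  len=0.8301
  (v0,v10,v11) [--+] → (-1.2079, 0, 0.5363)–(-1.07798, 0.340121, 0.5363)  len=0.3641
  (v1,v5,v9) [-++] → (0.415059, 1.00304, 0.5363)–(1.07798, 0.340121, 0.5363)  len=0.9375
  (v11,v10,v2) [+--] → (-1.2079, 0, 0.5363)–(-1.07798, -0.340121, 0.5363)  len=0.3641
  (v3,v9,v4) [-++] → (1.07798, -0.340121, 0.5363)–(0.415059, -1.00304, 0.5363)  len=0.9375
  (v3,v4,v2) [-+-] → (0.415059, -1.00304, 0.5363)–(-0.415059, -1.00304, 0.5363)  len=0.8301
  (v3,v8,v9) [--+] → (1.2079, 0, 0.5363)–(1.07798, -0.340121, 0.5363)  len=0.3641
  (v2,v4,v11) [-++] → (-0.415059, -1.00304, 0.5363)–(-1.07798, -0.340121, 0.5363)  len=0.9375
  (v9,v8,v1) [+--] → (1.2079, 0, 0.5363)–(1.07798, 0.340121, 0.5363)  len=0.3641

Chained into 1 loop(s):
  loop 1: 10 segments, perimeter = 6.8666
Total perimeter = 6.867

loops=1 perimeter=6.867


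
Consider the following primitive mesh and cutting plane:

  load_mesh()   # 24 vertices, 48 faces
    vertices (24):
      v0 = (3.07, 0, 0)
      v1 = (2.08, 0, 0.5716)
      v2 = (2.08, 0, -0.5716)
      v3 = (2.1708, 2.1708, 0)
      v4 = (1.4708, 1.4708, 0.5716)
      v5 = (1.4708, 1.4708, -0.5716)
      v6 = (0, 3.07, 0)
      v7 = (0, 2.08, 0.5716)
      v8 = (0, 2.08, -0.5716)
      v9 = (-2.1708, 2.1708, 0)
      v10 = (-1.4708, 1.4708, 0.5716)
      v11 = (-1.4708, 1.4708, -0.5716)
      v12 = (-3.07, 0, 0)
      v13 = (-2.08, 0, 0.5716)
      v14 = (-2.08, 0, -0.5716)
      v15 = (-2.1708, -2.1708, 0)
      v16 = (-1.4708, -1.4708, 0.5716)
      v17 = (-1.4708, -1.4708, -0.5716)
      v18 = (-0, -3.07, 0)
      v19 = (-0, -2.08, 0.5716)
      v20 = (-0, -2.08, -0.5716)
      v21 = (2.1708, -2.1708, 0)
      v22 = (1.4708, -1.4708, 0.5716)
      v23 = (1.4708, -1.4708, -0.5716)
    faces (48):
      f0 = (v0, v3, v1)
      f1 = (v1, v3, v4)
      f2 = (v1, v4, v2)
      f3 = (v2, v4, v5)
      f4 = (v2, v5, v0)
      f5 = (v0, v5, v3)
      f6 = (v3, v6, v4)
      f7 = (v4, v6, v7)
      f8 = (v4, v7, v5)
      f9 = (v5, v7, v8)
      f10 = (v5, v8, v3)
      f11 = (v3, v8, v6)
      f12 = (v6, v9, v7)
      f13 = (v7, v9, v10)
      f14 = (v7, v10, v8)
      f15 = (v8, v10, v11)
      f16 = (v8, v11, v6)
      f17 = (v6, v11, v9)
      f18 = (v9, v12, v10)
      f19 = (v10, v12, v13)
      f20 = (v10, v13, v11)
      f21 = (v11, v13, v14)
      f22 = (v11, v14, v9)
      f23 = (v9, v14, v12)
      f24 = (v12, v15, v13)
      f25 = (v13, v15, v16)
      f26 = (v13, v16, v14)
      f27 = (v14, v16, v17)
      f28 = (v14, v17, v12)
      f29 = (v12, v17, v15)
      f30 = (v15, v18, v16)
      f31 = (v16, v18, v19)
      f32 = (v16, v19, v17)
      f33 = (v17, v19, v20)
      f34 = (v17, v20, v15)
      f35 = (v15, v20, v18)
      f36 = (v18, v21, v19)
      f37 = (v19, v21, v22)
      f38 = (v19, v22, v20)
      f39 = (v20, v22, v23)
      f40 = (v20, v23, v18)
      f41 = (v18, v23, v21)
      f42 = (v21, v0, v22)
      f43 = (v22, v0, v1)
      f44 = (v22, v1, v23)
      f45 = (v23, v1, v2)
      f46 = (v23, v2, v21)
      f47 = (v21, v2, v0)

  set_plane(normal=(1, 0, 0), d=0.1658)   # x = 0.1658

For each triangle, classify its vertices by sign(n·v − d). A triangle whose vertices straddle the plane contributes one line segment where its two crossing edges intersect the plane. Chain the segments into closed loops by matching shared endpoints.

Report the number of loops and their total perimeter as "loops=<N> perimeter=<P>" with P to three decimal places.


Straddling triangles (12 of 48):
  (v3,v6,v4) [+-+] → (0.1658, 3.00132, 0)–(0.1658, 2.88973, 0.0644352)  len=0.1289
  (v4,v6,v7) [+--] → (0.1658, 2.88973, 0.0644352)–(0.1658, 2.01133, 0.5716)  len=1.0143
  (v4,v7,v5) [+-+] → (0.1658, 2.01133, 0.5716)–(0.1658, 2.01133, 0.44273)  len=0.1289
  (v5,v7,v8) [+--] → (0.1658, 2.01133, 0.44273)–(0.1658, 2.01133, -0.5716)  len=1.0143
  (v5,v8,v3) [+-+] → (0.1658, 2.01133, -0.5716)–(0.1658, 2.08694, -0.527943)  len=0.0873
  (v3,v8,v6) [+--] → (0.1658, 2.08694, -0.527943)–(0.1658, 3.00132, 0)  len=1.0559
  (v18,v21,v19) [-+-] → (0.1658, -3.00132, 0)–(0.1658, -2.08694, 0.527943)  len=1.0559
  (v19,v21,v22) [-++] → (0.1658, -2.08694, 0.527943)–(0.1658, -2.01133, 0.5716)  len=0.0873
  (v19,v22,v20) [-+-] → (0.1658, -2.01133, 0.5716)–(0.1658, -2.01133, -0.44273)  len=1.0143
  (v20,v22,v23) [-++] → (0.1658, -2.01133, -0.44273)–(0.1658, -2.01133, -0.5716)  len=0.1289
  (v20,v23,v18) [-+-] → (0.1658, -2.01133, -0.5716)–(0.1658, -2.88973, -0.0644352)  len=1.0143
  (v18,v23,v21) [-++] → (0.1658, -2.88973, -0.0644352)–(0.1658, -3.00132, 0)  len=0.1289

Chained into 2 loop(s):
  loop 1: 6 segments, perimeter = 3.4295
  loop 2: 6 segments, perimeter = 3.4295
Total perimeter = 6.859

loops=2 perimeter=6.859


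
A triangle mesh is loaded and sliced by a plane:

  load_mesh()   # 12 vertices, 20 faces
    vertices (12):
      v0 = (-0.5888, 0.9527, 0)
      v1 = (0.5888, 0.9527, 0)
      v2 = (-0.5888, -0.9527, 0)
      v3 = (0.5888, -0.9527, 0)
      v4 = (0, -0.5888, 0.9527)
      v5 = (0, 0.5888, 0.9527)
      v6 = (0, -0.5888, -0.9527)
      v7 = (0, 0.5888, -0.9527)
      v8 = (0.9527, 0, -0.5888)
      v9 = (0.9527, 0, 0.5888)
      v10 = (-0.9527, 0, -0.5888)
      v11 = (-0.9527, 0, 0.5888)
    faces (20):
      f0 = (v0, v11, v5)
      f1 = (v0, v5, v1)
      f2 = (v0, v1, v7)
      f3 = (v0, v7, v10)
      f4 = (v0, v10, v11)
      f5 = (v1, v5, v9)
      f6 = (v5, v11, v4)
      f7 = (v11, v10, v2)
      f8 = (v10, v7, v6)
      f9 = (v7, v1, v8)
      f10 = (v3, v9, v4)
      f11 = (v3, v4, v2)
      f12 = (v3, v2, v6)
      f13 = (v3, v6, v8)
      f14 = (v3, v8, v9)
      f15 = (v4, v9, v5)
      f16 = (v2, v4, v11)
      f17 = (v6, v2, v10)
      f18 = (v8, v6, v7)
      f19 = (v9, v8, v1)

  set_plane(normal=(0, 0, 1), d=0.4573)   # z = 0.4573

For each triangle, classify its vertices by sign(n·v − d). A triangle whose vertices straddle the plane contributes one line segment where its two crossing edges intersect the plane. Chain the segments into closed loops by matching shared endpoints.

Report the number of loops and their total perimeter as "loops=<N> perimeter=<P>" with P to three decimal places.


Straddling triangles (10 of 20):
  (v0,v11,v5) [-++] → (-0.871428, 0.212772, 0.4573)–(-0.306174, 0.778026, 0.4573)  len=0.7994
  (v0,v5,v1) [-+-] → (-0.306174, 0.778026, 0.4573)–(0.306174, 0.778026, 0.4573)  len=0.6123
  (v0,v10,v11) [--+] → (-0.9527, 0, 0.4573)–(-0.871428, 0.212772, 0.4573)  len=0.2278
  (v1,v5,v9) [-++] → (0.306174, 0.778026, 0.4573)–(0.871428, 0.212772, 0.4573)  len=0.7994
  (v11,v10,v2) [+--] → (-0.9527, 0, 0.4573)–(-0.871428, -0.212772, 0.4573)  len=0.2278
  (v3,v9,v4) [-++] → (0.871428, -0.212772, 0.4573)–(0.306174, -0.778026, 0.4573)  len=0.7994
  (v3,v4,v2) [-+-] → (0.306174, -0.778026, 0.4573)–(-0.306174, -0.778026, 0.4573)  len=0.6123
  (v3,v8,v9) [--+] → (0.9527, 0, 0.4573)–(0.871428, -0.212772, 0.4573)  len=0.2278
  (v2,v4,v11) [-++] → (-0.306174, -0.778026, 0.4573)–(-0.871428, -0.212772, 0.4573)  len=0.7994
  (v9,v8,v1) [+--] → (0.9527, 0, 0.4573)–(0.871428, 0.212772, 0.4573)  len=0.2278

Chained into 1 loop(s):
  loop 1: 10 segments, perimeter = 5.3333
Total perimeter = 5.333

loops=1 perimeter=5.333


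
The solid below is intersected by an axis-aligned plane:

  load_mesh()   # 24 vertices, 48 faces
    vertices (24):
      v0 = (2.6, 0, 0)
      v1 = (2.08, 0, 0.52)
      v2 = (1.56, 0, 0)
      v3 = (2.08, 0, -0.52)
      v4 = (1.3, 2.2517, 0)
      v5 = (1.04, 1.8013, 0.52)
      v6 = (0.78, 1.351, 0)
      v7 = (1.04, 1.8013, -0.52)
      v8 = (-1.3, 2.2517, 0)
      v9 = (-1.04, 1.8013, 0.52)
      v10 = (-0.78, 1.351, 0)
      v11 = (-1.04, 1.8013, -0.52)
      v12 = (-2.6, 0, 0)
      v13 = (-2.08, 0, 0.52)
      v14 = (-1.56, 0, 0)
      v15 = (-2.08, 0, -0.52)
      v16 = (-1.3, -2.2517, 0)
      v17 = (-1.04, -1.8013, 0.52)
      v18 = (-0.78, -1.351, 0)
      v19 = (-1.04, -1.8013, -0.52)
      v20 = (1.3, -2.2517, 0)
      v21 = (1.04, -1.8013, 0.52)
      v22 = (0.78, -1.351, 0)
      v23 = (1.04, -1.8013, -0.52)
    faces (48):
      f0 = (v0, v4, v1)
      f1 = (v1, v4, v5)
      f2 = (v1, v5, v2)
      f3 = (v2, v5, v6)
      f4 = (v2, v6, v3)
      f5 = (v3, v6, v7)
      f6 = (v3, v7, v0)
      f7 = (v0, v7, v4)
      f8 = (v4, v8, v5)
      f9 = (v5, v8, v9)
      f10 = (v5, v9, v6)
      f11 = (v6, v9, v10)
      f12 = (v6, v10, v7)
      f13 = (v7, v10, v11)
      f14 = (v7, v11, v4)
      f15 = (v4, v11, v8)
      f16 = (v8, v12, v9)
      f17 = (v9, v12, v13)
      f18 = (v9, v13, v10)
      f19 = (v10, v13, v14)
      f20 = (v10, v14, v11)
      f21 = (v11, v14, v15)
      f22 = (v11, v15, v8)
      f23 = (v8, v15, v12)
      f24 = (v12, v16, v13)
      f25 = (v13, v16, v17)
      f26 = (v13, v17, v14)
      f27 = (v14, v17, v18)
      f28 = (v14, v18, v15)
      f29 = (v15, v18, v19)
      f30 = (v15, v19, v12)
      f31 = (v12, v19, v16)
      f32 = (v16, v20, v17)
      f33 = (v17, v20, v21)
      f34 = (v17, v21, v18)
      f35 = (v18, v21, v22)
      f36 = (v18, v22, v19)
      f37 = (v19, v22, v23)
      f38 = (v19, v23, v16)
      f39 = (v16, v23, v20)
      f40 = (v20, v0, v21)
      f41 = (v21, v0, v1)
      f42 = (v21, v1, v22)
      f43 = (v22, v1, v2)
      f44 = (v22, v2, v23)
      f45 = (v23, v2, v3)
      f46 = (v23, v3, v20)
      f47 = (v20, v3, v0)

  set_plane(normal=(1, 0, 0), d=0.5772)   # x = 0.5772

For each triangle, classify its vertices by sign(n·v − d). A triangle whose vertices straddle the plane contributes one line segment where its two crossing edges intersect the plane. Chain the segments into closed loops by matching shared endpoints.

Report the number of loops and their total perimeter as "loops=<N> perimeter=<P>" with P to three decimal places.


Straddling triangles (16 of 48):
  (v4,v8,v5) [+-+] → (0.5772, 2.2517, 0)–(0.5772, 1.89038, 0.417156)  len=0.5519
  (v5,v8,v9) [+--] → (0.5772, 1.89038, 0.417156)–(0.5772, 1.8013, 0.52)  len=0.1361
  (v5,v9,v6) [+-+] → (0.5772, 1.8013, 0.52)–(0.5772, 1.40118, 0.0579429)  len=0.6112
  (v6,v9,v10) [+--] → (0.5772, 1.40118, 0.0579429)–(0.5772, 1.351, 0)  len=0.0766
  (v6,v10,v7) [+-+] → (0.5772, 1.351, 0)–(0.5772, 1.6868, -0.387771)  len=0.5130
  (v7,v10,v11) [+--] → (0.5772, 1.6868, -0.387771)–(0.5772, 1.8013, -0.52)  len=0.1749
  (v7,v11,v4) [+-+] → (0.5772, 1.8013, -0.52)–(0.5772, 2.11258, -0.160622)  len=0.4754
  (v4,v11,v8) [+--] → (0.5772, 2.11258, -0.160622)–(0.5772, 2.2517, 0)  len=0.2125
  (v16,v20,v17) [-+-] → (0.5772, -2.2517, 0)–(0.5772, -2.11258, 0.160622)  len=0.2125
  (v17,v20,v21) [-++] → (0.5772, -2.11258, 0.160622)–(0.5772, -1.8013, 0.52)  len=0.4754
  (v17,v21,v18) [-+-] → (0.5772, -1.8013, 0.52)–(0.5772, -1.6868, 0.387771)  len=0.1749
  (v18,v21,v22) [-++] → (0.5772, -1.6868, 0.387771)–(0.5772, -1.351, 0)  len=0.5130
  (v18,v22,v19) [-+-] → (0.5772, -1.351, 0)–(0.5772, -1.40118, -0.0579429)  len=0.0766
  (v19,v22,v23) [-++] → (0.5772, -1.40118, -0.0579429)–(0.5772, -1.8013, -0.52)  len=0.6112
  (v19,v23,v16) [-+-] → (0.5772, -1.8013, -0.52)–(0.5772, -1.89038, -0.417156)  len=0.1361
  (v16,v23,v20) [-++] → (0.5772, -1.89038, -0.417156)–(0.5772, -2.2517, 0)  len=0.5519

Chained into 2 loop(s):
  loop 1: 8 segments, perimeter = 2.7516
  loop 2: 8 segments, perimeter = 2.7516
Total perimeter = 5.503

loops=2 perimeter=5.503


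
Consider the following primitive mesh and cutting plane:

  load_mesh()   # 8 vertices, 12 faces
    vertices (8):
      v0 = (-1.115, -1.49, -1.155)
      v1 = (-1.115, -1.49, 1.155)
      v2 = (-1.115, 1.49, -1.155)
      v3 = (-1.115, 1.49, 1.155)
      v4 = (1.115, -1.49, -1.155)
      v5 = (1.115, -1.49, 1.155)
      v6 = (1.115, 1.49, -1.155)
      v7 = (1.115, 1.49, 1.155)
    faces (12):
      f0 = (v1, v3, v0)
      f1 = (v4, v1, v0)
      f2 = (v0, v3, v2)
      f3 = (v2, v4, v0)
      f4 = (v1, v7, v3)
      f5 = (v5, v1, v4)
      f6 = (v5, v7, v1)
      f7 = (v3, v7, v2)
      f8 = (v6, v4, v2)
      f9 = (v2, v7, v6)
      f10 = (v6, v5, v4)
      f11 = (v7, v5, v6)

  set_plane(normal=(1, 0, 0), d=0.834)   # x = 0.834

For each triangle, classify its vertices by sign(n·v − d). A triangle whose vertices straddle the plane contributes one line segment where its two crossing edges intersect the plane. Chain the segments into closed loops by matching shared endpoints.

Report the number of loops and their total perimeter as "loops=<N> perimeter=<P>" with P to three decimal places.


Straddling triangles (8 of 12):
  (v4,v1,v0) [+--] → (0.834, -1.49, -0.863919)–(0.834, -1.49, -1.155)  len=0.2911
  (v2,v4,v0) [-+-] → (0.834, -1.11449, -1.155)–(0.834, -1.49, -1.155)  len=0.3755
  (v1,v7,v3) [-+-] → (0.834, 1.11449, 1.155)–(0.834, 1.49, 1.155)  len=0.3755
  (v5,v1,v4) [+-+] → (0.834, -1.49, 1.155)–(0.834, -1.49, -0.863919)  len=2.0189
  (v5,v7,v1) [++-] → (0.834, 1.11449, 1.155)–(0.834, -1.49, 1.155)  len=2.6045
  (v3,v7,v2) [-+-] → (0.834, 1.49, 1.155)–(0.834, 1.49, 0.863919)  len=0.2911
  (v6,v4,v2) [++-] → (0.834, -1.11449, -1.155)–(0.834, 1.49, -1.155)  len=2.6045
  (v2,v7,v6) [-++] → (0.834, 1.49, 0.863919)–(0.834, 1.49, -1.155)  len=2.0189

Chained into 1 loop(s):
  loop 1: 8 segments, perimeter = 10.5800
Total perimeter = 10.580

loops=1 perimeter=10.580


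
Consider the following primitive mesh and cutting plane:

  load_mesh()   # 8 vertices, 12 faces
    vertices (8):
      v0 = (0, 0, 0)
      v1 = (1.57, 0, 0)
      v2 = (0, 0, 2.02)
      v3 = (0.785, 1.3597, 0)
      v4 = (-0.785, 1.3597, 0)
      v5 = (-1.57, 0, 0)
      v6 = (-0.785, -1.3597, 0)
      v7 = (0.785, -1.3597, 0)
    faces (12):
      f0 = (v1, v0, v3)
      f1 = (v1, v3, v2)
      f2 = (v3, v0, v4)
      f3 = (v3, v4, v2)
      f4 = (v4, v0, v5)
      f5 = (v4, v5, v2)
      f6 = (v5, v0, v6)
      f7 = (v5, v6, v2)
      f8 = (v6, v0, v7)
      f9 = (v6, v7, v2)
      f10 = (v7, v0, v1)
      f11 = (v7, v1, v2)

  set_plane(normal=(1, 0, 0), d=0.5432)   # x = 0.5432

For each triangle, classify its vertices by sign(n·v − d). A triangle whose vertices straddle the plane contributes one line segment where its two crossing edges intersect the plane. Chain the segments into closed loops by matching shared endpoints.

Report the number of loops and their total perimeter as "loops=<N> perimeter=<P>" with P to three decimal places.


Straddling triangles (8 of 12):
  (v1,v0,v3) [+-+] → (0.5432, 0, 0)–(0.5432, 0.940878, 0)  len=0.9409
  (v1,v3,v2) [++-] → (0.5432, 0.940878, 0.622211)–(0.5432, 0, 1.32111)  len=1.1721
  (v3,v0,v4) [+--] → (0.5432, 0.940878, 0)–(0.5432, 1.3597, 0)  len=0.4188
  (v3,v4,v2) [+--] → (0.5432, 1.3597, 0)–(0.5432, 0.940878, 0.622211)  len=0.7500
  (v6,v0,v7) [--+] → (0.5432, -0.940878, 0)–(0.5432, -1.3597, 0)  len=0.4188
  (v6,v7,v2) [-+-] → (0.5432, -1.3597, 0)–(0.5432, -0.940878, 0.622211)  len=0.7500
  (v7,v0,v1) [+-+] → (0.5432, -0.940878, 0)–(0.5432, 0, 0)  len=0.9409
  (v7,v1,v2) [++-] → (0.5432, 0, 1.32111)–(0.5432, -0.940878, 0.622211)  len=1.1721

Chained into 1 loop(s):
  loop 1: 8 segments, perimeter = 6.5636
Total perimeter = 6.564

loops=1 perimeter=6.564


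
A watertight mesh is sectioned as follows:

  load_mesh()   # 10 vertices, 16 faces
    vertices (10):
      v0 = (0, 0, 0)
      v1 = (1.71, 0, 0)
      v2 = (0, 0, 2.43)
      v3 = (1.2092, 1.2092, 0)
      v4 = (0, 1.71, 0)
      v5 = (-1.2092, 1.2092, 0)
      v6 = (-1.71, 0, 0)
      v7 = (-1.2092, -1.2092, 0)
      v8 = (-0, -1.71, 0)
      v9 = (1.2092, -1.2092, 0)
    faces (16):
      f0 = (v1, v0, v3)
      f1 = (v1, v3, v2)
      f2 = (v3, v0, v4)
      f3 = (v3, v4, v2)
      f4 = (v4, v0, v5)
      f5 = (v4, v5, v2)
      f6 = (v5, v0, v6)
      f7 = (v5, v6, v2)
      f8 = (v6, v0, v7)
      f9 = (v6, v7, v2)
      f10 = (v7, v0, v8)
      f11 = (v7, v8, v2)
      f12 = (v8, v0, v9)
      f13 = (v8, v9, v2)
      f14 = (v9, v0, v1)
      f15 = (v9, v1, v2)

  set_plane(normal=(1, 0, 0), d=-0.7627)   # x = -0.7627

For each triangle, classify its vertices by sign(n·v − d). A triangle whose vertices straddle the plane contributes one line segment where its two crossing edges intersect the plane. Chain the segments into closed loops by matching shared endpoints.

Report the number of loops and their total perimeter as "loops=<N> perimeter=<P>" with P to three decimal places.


loops=1 perimeter=6.753

Straddling triangles (8 of 16):
  (v4,v0,v5) [++-] → (-0.7627, 0.7627, 0)–(-0.7627, 1.39412, 0)  len=0.6314
  (v4,v5,v2) [+-+] → (-0.7627, 1.39412, 0)–(-0.7627, 0.7627, 0.897283)  len=1.0972
  (v5,v0,v6) [-+-] → (-0.7627, 0.7627, 0)–(-0.7627, 0, 0)  len=0.7627
  (v5,v6,v2) [--+] → (-0.7627, 0, 1.34616)–(-0.7627, 0.7627, 0.897283)  len=0.8850
  (v6,v0,v7) [-+-] → (-0.7627, 0, 0)–(-0.7627, -0.7627, 0)  len=0.7627
  (v6,v7,v2) [--+] → (-0.7627, -0.7627, 0.897283)–(-0.7627, 0, 1.34616)  len=0.8850
  (v7,v0,v8) [-++] → (-0.7627, -0.7627, 0)–(-0.7627, -1.39412, 0)  len=0.6314
  (v7,v8,v2) [-++] → (-0.7627, -1.39412, 0)–(-0.7627, -0.7627, 0.897283)  len=1.0972

Chained into 1 loop(s):
  loop 1: 8 segments, perimeter = 6.7526
Total perimeter = 6.753


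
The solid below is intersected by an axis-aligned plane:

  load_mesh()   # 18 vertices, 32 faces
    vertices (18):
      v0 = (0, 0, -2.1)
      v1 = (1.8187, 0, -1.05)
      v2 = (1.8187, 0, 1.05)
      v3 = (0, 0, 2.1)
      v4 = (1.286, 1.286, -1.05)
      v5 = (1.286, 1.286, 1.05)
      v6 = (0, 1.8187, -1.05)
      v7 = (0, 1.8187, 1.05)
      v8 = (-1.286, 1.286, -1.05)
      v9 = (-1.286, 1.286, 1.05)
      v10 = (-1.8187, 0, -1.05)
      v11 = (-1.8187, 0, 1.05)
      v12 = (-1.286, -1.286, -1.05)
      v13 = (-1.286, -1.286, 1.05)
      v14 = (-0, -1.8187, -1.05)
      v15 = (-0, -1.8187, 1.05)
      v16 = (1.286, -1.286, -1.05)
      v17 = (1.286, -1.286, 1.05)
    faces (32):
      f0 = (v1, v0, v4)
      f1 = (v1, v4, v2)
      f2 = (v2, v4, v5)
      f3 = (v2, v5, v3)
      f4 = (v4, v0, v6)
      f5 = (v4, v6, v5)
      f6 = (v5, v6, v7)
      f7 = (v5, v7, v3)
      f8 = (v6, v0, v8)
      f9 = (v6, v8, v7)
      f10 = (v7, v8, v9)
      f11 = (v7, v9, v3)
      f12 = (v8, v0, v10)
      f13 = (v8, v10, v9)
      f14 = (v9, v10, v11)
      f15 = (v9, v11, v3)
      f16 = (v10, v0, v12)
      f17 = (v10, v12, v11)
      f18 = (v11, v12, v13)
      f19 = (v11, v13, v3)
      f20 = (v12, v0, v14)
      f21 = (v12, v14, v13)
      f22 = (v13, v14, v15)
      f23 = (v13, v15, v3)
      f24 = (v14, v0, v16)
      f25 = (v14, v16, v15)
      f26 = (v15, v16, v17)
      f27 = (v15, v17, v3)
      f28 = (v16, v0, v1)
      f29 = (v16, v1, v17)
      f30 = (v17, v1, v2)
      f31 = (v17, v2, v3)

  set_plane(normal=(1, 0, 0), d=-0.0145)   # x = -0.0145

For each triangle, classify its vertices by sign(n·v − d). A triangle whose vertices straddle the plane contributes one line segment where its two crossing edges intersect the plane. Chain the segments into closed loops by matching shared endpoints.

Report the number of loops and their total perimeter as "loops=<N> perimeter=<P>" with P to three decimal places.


Straddling triangles (12 of 32):
  (v6,v0,v8) [++-] → (-0.0145, 0.0145, -2.08816)–(-0.0145, 1.81269, -1.05)  len=2.0764
  (v6,v8,v7) [+-+] → (-0.0145, 1.81269, -1.05)–(-0.0145, 1.81269, 1.02632)  len=2.0763
  (v7,v8,v9) [+--] → (-0.0145, 1.81269, 1.02632)–(-0.0145, 1.81269, 1.05)  len=0.0237
  (v7,v9,v3) [+-+] → (-0.0145, 1.81269, 1.05)–(-0.0145, 0.0145, 2.08816)  len=2.0764
  (v8,v0,v10) [-+-] → (-0.0145, 0.0145, -2.08816)–(-0.0145, 0, -2.09163)  len=0.0149
  (v9,v11,v3) [--+] → (-0.0145, 0, 2.09163)–(-0.0145, 0.0145, 2.08816)  len=0.0149
  (v10,v0,v12) [-+-] → (-0.0145, 0, -2.09163)–(-0.0145, -0.0145, -2.08816)  len=0.0149
  (v11,v13,v3) [--+] → (-0.0145, -0.0145, 2.08816)–(-0.0145, 0, 2.09163)  len=0.0149
  (v12,v0,v14) [-++] → (-0.0145, -0.0145, -2.08816)–(-0.0145, -1.81269, -1.05)  len=2.0764
  (v12,v14,v13) [-+-] → (-0.0145, -1.81269, -1.05)–(-0.0145, -1.81269, -1.02632)  len=0.0237
  (v13,v14,v15) [-++] → (-0.0145, -1.81269, -1.02632)–(-0.0145, -1.81269, 1.05)  len=2.0763
  (v13,v15,v3) [-++] → (-0.0145, -1.81269, 1.05)–(-0.0145, -0.0145, 2.08816)  len=2.0764

Chained into 1 loop(s):
  loop 1: 12 segments, perimeter = 12.5651
Total perimeter = 12.565

loops=1 perimeter=12.565


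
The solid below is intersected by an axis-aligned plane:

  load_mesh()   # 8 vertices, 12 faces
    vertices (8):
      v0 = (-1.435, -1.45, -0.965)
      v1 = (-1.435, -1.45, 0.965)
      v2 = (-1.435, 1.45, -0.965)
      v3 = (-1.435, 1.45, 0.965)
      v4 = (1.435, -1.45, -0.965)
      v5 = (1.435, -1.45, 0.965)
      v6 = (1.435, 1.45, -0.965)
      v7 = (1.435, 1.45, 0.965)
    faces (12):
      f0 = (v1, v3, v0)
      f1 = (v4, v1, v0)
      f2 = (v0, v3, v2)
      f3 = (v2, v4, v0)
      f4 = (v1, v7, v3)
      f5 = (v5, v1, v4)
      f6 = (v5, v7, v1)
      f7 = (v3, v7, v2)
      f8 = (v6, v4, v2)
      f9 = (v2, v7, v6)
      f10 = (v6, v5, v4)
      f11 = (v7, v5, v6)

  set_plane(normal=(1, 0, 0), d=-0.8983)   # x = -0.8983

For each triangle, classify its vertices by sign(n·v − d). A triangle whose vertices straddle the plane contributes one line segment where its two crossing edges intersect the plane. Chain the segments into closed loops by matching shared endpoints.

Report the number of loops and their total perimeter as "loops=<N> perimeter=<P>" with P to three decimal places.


Straddling triangles (8 of 12):
  (v4,v1,v0) [+--] → (-0.8983, -1.45, 0.604083)–(-0.8983, -1.45, -0.965)  len=1.5691
  (v2,v4,v0) [-+-] → (-0.8983, 0.90769, -0.965)–(-0.8983, -1.45, -0.965)  len=2.3577
  (v1,v7,v3) [-+-] → (-0.8983, -0.90769, 0.965)–(-0.8983, 1.45, 0.965)  len=2.3577
  (v5,v1,v4) [+-+] → (-0.8983, -1.45, 0.965)–(-0.8983, -1.45, 0.604083)  len=0.3609
  (v5,v7,v1) [++-] → (-0.8983, -0.90769, 0.965)–(-0.8983, -1.45, 0.965)  len=0.5423
  (v3,v7,v2) [-+-] → (-0.8983, 1.45, 0.965)–(-0.8983, 1.45, -0.604083)  len=1.5691
  (v6,v4,v2) [++-] → (-0.8983, 0.90769, -0.965)–(-0.8983, 1.45, -0.965)  len=0.5423
  (v2,v7,v6) [-++] → (-0.8983, 1.45, -0.604083)–(-0.8983, 1.45, -0.965)  len=0.3609

Chained into 1 loop(s):
  loop 1: 8 segments, perimeter = 9.6600
Total perimeter = 9.660

loops=1 perimeter=9.660


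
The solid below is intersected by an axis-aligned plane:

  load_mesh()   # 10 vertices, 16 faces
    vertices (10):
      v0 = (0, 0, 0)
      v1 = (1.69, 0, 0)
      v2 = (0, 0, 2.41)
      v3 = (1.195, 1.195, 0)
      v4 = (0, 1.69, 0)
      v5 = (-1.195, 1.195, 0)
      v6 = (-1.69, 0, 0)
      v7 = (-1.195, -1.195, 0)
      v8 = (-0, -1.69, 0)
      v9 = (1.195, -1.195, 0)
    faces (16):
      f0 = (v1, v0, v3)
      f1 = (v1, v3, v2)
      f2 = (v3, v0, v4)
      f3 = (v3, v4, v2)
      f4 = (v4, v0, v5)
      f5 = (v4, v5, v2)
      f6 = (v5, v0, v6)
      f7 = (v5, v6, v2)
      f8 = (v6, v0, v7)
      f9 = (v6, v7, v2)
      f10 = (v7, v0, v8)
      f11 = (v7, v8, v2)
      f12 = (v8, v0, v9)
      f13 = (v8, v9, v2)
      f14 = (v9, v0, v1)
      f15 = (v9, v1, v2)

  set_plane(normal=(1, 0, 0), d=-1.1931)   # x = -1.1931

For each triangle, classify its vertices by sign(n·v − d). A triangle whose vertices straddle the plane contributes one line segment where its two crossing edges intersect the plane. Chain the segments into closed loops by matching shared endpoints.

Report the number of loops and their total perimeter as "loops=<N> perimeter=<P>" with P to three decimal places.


Straddling triangles (8 of 16):
  (v4,v0,v5) [++-] → (-1.1931, 1.1931, 0)–(-1.1931, 1.19579, 0)  len=0.0027
  (v4,v5,v2) [+-+] → (-1.1931, 1.19579, 0)–(-1.1931, 1.1931, 0.0038318)  len=0.0047
  (v5,v0,v6) [-+-] → (-1.1931, 1.1931, 0)–(-1.1931, 0, 0)  len=1.1931
  (v5,v6,v2) [--+] → (-1.1931, 0, 0.708597)–(-1.1931, 1.1931, 0.0038318)  len=1.3857
  (v6,v0,v7) [-+-] → (-1.1931, 0, 0)–(-1.1931, -1.1931, 0)  len=1.1931
  (v6,v7,v2) [--+] → (-1.1931, -1.1931, 0.0038318)–(-1.1931, 0, 0.708597)  len=1.3857
  (v7,v0,v8) [-++] → (-1.1931, -1.1931, 0)–(-1.1931, -1.19579, 0)  len=0.0027
  (v7,v8,v2) [-++] → (-1.1931, -1.19579, 0)–(-1.1931, -1.1931, 0.0038318)  len=0.0047

Chained into 1 loop(s):
  loop 1: 8 segments, perimeter = 5.1723
Total perimeter = 5.172

loops=1 perimeter=5.172


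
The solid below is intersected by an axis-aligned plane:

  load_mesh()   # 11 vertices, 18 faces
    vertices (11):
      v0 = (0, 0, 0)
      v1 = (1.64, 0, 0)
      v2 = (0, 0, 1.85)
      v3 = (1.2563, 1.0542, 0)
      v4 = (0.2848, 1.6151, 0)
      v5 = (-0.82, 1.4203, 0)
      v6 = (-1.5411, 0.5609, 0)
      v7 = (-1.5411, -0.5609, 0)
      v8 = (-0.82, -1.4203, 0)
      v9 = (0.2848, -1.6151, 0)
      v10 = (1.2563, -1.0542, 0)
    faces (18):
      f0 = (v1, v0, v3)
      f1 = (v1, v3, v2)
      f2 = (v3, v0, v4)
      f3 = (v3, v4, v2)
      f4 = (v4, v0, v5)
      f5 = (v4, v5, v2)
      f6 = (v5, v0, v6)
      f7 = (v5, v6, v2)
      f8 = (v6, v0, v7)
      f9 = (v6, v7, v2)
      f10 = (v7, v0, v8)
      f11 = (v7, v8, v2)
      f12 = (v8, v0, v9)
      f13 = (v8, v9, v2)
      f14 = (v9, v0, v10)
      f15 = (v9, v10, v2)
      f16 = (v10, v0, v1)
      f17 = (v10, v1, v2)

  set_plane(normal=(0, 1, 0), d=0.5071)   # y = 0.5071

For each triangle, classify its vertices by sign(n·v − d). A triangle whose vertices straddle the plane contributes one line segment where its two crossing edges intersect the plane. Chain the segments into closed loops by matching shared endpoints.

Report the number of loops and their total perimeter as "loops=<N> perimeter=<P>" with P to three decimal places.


loops=1 perimeter=6.997

Straddling triangles (10 of 18):
  (v1,v0,v3) [--+] → (0.604316, 0.5071, 0)–(1.45543, 0.5071, 0)  len=0.8511
  (v1,v3,v2) [-+-] → (1.45543, 0.5071, 0)–(0.604316, 0.5071, 0.960098)  len=1.2830
  (v3,v0,v4) [+-+] → (0.604316, 0.5071, 0)–(0.0894199, 0.5071, 0)  len=0.5149
  (v3,v4,v2) [++-] → (0.0894199, 0.5071, 1.26915)–(0.604316, 0.5071, 0.960098)  len=0.6005
  (v4,v0,v5) [+-+] → (0.0894199, 0.5071, 0)–(-0.292771, 0.5071, 0)  len=0.3822
  (v4,v5,v2) [++-] → (-0.292771, 0.5071, 1.18948)–(0.0894199, 0.5071, 1.26915)  len=0.3904
  (v5,v0,v6) [+-+] → (-0.292771, 0.5071, 0)–(-1.39328, 0.5071, 0)  len=1.1005
  (v5,v6,v2) [++-] → (-1.39328, 0.5071, 0.177447)–(-0.292771, 0.5071, 1.18948)  len=1.4951
  (v6,v0,v7) [+--] → (-1.39328, 0.5071, 0)–(-1.5411, 0.5071, 0)  len=0.1478
  (v6,v7,v2) [+--] → (-1.5411, 0.5071, 0)–(-1.39328, 0.5071, 0.177447)  len=0.2309

Chained into 1 loop(s):
  loop 1: 10 segments, perimeter = 6.9965
Total perimeter = 6.997


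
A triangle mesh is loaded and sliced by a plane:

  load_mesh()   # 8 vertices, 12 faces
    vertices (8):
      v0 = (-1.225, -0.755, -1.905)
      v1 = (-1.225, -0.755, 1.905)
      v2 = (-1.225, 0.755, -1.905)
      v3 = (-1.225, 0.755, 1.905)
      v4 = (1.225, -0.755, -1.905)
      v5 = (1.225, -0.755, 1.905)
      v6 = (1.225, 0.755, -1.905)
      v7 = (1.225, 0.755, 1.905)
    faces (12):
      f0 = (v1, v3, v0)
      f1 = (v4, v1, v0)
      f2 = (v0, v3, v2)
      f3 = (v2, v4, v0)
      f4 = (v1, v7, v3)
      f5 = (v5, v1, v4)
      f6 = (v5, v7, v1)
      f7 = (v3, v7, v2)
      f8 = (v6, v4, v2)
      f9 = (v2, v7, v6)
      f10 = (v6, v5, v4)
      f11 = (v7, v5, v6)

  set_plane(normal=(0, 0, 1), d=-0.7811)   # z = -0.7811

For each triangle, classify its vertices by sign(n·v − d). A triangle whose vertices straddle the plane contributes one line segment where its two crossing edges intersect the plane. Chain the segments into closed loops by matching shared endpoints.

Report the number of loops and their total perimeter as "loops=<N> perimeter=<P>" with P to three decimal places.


Straddling triangles (8 of 12):
  (v1,v3,v0) [++-] → (-1.225, -0.30957, -0.7811)–(-1.225, -0.755, -0.7811)  len=0.4454
  (v4,v1,v0) [-+-] → (0.502282, -0.755, -0.7811)–(-1.225, -0.755, -0.7811)  len=1.7273
  (v0,v3,v2) [-+-] → (-1.225, -0.30957, -0.7811)–(-1.225, 0.755, -0.7811)  len=1.0646
  (v5,v1,v4) [++-] → (0.502282, -0.755, -0.7811)–(1.225, -0.755, -0.7811)  len=0.7227
  (v3,v7,v2) [++-] → (-0.502282, 0.755, -0.7811)–(-1.225, 0.755, -0.7811)  len=0.7227
  (v2,v7,v6) [-+-] → (-0.502282, 0.755, -0.7811)–(1.225, 0.755, -0.7811)  len=1.7273
  (v6,v5,v4) [-+-] → (1.225, 0.30957, -0.7811)–(1.225, -0.755, -0.7811)  len=1.0646
  (v7,v5,v6) [++-] → (1.225, 0.30957, -0.7811)–(1.225, 0.755, -0.7811)  len=0.4454

Chained into 1 loop(s):
  loop 1: 8 segments, perimeter = 7.9200
Total perimeter = 7.920

loops=1 perimeter=7.920


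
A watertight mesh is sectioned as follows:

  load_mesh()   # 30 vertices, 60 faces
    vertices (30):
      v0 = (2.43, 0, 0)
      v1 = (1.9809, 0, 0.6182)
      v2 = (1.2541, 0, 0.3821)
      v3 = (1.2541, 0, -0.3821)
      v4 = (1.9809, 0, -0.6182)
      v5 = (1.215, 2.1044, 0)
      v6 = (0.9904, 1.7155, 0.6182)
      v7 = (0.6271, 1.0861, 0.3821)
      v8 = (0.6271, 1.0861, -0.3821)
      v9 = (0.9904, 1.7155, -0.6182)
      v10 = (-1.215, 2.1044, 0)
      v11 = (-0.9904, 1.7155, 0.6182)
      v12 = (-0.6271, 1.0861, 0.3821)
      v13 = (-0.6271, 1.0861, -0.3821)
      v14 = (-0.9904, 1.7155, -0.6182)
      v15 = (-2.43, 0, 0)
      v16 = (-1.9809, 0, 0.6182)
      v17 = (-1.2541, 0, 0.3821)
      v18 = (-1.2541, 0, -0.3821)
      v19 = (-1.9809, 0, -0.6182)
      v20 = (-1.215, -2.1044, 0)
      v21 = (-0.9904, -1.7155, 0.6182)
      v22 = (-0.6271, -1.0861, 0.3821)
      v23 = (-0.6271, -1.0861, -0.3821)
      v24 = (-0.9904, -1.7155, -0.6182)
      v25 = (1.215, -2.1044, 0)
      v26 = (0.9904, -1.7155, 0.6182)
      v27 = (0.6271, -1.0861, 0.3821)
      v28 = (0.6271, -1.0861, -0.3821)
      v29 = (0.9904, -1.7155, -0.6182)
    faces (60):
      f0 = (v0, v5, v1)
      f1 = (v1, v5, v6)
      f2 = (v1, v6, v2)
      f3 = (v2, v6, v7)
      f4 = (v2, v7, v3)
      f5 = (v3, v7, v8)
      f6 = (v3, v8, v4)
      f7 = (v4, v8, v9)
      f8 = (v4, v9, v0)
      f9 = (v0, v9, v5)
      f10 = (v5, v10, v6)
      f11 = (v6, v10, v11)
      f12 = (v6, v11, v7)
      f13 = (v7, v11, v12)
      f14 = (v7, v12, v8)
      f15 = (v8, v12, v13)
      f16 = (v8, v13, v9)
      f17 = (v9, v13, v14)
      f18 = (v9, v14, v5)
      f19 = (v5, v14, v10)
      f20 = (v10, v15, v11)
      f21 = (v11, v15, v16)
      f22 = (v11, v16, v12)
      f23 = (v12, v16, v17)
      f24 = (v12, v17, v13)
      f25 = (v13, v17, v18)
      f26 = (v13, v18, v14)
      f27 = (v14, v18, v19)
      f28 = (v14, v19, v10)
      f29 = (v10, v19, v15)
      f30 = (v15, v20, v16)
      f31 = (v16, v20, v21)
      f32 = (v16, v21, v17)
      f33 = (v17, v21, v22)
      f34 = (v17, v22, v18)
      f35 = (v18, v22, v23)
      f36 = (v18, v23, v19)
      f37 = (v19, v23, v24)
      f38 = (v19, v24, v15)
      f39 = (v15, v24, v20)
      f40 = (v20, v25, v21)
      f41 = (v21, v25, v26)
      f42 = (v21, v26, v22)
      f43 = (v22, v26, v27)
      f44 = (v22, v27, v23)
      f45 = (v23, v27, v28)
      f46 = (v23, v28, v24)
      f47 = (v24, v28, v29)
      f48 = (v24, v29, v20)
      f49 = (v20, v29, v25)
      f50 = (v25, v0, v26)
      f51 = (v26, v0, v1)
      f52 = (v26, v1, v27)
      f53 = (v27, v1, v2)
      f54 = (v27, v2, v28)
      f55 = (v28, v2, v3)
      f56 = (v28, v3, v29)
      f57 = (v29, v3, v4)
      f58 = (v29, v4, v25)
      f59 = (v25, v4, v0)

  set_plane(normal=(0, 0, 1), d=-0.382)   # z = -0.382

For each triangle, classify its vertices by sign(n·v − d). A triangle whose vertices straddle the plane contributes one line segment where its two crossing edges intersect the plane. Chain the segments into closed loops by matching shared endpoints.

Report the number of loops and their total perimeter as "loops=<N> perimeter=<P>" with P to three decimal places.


Straddling triangles (24 of 60):
  (v2,v7,v3) [++-] → (1.25402, 0.000142122, -0.382)–(1.2541, 0, -0.382)  len=0.0002
  (v3,v7,v8) [-+-] → (1.25402, 0.000142122, -0.382)–(0.6271, 1.0861, -0.382)  len=1.2539
  (v4,v9,v0) [--+] → (1.54044, 1.06005, -0.382)–(2.15249, 0, -0.382)  len=1.2241
  (v0,v9,v5) [+-+] → (1.54044, 1.06005, -0.382)–(1.07621, 1.86409, -0.382)  len=0.9284
  (v7,v12,v8) [++-] → (0.626936, 1.0861, -0.382)–(0.6271, 1.0861, -0.382)  len=0.0002
  (v8,v12,v13) [-+-] → (0.626936, 1.0861, -0.382)–(-0.6271, 1.0861, -0.382)  len=1.2540
  (v9,v14,v5) [--+] → (-0.147767, 1.86409, -0.382)–(1.07621, 1.86409, -0.382)  len=1.2240
  (v5,v14,v10) [+-+] → (-0.147767, 1.86409, -0.382)–(-1.07621, 1.86409, -0.382)  len=0.9284
  (v12,v17,v13) [++-] → (-0.627182, 1.08596, -0.382)–(-0.6271, 1.0861, -0.382)  len=0.0002
  (v13,v17,v18) [-+-] → (-0.627182, 1.08596, -0.382)–(-1.2541, 0, -0.382)  len=1.2539
  (v14,v19,v10) [--+] → (-1.68827, 0.804043, -0.382)–(-1.07621, 1.86409, -0.382)  len=1.2241
  (v10,v19,v15) [+-+] → (-1.68827, 0.804043, -0.382)–(-2.15249, 0, -0.382)  len=0.9284
  (v17,v22,v18) [++-] → (-1.25402, -0.000142122, -0.382)–(-1.2541, 0, -0.382)  len=0.0002
  (v18,v22,v23) [-+-] → (-1.25402, -0.000142122, -0.382)–(-0.6271, -1.0861, -0.382)  len=1.2539
  (v19,v24,v15) [--+] → (-1.54044, -1.06005, -0.382)–(-2.15249, 0, -0.382)  len=1.2241
  (v15,v24,v20) [+-+] → (-1.54044, -1.06005, -0.382)–(-1.07621, -1.86409, -0.382)  len=0.9284
  (v22,v27,v23) [++-] → (-0.626936, -1.0861, -0.382)–(-0.6271, -1.0861, -0.382)  len=0.0002
  (v23,v27,v28) [-+-] → (-0.626936, -1.0861, -0.382)–(0.6271, -1.0861, -0.382)  len=1.2540
  (v24,v29,v20) [--+] → (0.147767, -1.86409, -0.382)–(-1.07621, -1.86409, -0.382)  len=1.2240
  (v20,v29,v25) [+-+] → (0.147767, -1.86409, -0.382)–(1.07621, -1.86409, -0.382)  len=0.9284
  (v27,v2,v28) [++-] → (0.627182, -1.08596, -0.382)–(0.6271, -1.0861, -0.382)  len=0.0002
  (v28,v2,v3) [-+-] → (0.627182, -1.08596, -0.382)–(1.2541, 0, -0.382)  len=1.2539
  (v29,v4,v25) [--+] → (1.68827, -0.804043, -0.382)–(1.07621, -1.86409, -0.382)  len=1.2241
  (v25,v4,v0) [+-+] → (1.68827, -0.804043, -0.382)–(2.15249, 0, -0.382)  len=0.9284

Chained into 2 loop(s):
  loop 1: 12 segments, perimeter = 7.5248
  loop 2: 12 segments, perimeter = 12.9148
Total perimeter = 20.440

loops=2 perimeter=20.440


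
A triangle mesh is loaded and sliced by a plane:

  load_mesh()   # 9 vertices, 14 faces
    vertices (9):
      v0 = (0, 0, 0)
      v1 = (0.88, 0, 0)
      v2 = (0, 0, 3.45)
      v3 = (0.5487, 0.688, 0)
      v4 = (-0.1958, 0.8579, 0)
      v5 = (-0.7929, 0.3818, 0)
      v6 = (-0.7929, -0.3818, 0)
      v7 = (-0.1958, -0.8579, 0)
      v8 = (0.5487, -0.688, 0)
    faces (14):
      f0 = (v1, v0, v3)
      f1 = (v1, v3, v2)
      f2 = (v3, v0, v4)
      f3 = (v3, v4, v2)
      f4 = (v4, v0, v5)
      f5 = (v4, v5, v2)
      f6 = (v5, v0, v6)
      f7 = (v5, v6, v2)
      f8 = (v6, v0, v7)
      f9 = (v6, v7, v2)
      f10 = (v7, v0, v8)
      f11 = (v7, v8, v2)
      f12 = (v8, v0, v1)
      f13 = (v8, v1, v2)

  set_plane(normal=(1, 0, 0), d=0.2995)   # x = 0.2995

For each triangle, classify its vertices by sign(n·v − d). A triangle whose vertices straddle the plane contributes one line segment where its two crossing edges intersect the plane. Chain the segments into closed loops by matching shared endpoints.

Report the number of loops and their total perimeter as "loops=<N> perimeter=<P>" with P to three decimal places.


loops=1 perimeter=6.314

Straddling triangles (8 of 14):
  (v1,v0,v3) [+-+] → (0.2995, 0, 0)–(0.2995, 0.375535, 0)  len=0.3755
  (v1,v3,v2) [++-] → (0.2995, 0.375535, 1.56687)–(0.2995, 0, 2.27582)  len=0.8023
  (v3,v0,v4) [+--] → (0.2995, 0.375535, 0)–(0.2995, 0.744869, 0)  len=0.3693
  (v3,v4,v2) [+--] → (0.2995, 0.744869, 0)–(0.2995, 0.375535, 1.56687)  len=1.6098
  (v7,v0,v8) [--+] → (0.2995, -0.375535, 0)–(0.2995, -0.744869, 0)  len=0.3693
  (v7,v8,v2) [-+-] → (0.2995, -0.744869, 0)–(0.2995, -0.375535, 1.56687)  len=1.6098
  (v8,v0,v1) [+-+] → (0.2995, -0.375535, 0)–(0.2995, 0, 0)  len=0.3755
  (v8,v1,v2) [++-] → (0.2995, 0, 2.27582)–(0.2995, -0.375535, 1.56687)  len=0.8023

Chained into 1 loop(s):
  loop 1: 8 segments, perimeter = 6.3139
Total perimeter = 6.314


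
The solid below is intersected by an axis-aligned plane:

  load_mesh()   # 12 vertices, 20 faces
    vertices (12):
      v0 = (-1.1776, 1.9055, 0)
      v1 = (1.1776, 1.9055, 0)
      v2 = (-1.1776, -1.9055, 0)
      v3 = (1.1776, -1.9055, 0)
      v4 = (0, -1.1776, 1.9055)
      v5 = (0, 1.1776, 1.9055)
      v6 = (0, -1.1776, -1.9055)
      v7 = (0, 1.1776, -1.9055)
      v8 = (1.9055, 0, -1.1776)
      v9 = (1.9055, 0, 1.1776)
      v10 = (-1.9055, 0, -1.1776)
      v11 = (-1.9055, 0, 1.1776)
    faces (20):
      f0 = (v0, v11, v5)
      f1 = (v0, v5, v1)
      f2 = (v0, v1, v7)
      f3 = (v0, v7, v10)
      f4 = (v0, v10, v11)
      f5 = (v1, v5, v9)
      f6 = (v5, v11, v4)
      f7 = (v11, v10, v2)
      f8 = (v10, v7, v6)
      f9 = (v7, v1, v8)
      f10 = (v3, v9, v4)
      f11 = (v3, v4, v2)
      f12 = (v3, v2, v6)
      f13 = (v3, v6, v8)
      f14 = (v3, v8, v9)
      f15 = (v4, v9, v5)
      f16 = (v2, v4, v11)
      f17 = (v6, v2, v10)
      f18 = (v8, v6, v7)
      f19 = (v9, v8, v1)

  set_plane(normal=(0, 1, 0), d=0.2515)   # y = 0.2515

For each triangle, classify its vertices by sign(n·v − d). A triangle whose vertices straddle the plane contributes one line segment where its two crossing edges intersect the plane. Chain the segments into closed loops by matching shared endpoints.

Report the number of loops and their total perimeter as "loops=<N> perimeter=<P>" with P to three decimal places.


Straddling triangles (10 of 20):
  (v0,v11,v5) [+-+] → (-1.80943, 0.2515, 1.02217)–(-1.49854, 0.2515, 1.33306)  len=0.4397
  (v0,v7,v10) [++-] → (-1.49854, 0.2515, -1.33306)–(-1.80943, 0.2515, -1.02217)  len=0.4397
  (v0,v10,v11) [+--] → (-1.80943, 0.2515, -1.02217)–(-1.80943, 0.2515, 1.02217)  len=2.0443
  (v1,v5,v9) [++-] → (1.49854, 0.2515, 1.33306)–(1.80943, 0.2515, 1.02217)  len=0.4397
  (v5,v11,v4) [+--] → (-1.49854, 0.2515, 1.33306)–(0, 0.2515, 1.9055)  len=1.6042
  (v10,v7,v6) [-+-] → (-1.49854, 0.2515, -1.33306)–(0, 0.2515, -1.9055)  len=1.6042
  (v7,v1,v8) [++-] → (1.80943, 0.2515, -1.02217)–(1.49854, 0.2515, -1.33306)  len=0.4397
  (v4,v9,v5) [--+] → (1.49854, 0.2515, 1.33306)–(0, 0.2515, 1.9055)  len=1.6042
  (v8,v6,v7) [--+] → (0, 0.2515, -1.9055)–(1.49854, 0.2515, -1.33306)  len=1.6042
  (v9,v8,v1) [--+] → (1.80943, 0.2515, -1.02217)–(1.80943, 0.2515, 1.02217)  len=2.0443

Chained into 1 loop(s):
  loop 1: 10 segments, perimeter = 12.2639
Total perimeter = 12.264

loops=1 perimeter=12.264
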